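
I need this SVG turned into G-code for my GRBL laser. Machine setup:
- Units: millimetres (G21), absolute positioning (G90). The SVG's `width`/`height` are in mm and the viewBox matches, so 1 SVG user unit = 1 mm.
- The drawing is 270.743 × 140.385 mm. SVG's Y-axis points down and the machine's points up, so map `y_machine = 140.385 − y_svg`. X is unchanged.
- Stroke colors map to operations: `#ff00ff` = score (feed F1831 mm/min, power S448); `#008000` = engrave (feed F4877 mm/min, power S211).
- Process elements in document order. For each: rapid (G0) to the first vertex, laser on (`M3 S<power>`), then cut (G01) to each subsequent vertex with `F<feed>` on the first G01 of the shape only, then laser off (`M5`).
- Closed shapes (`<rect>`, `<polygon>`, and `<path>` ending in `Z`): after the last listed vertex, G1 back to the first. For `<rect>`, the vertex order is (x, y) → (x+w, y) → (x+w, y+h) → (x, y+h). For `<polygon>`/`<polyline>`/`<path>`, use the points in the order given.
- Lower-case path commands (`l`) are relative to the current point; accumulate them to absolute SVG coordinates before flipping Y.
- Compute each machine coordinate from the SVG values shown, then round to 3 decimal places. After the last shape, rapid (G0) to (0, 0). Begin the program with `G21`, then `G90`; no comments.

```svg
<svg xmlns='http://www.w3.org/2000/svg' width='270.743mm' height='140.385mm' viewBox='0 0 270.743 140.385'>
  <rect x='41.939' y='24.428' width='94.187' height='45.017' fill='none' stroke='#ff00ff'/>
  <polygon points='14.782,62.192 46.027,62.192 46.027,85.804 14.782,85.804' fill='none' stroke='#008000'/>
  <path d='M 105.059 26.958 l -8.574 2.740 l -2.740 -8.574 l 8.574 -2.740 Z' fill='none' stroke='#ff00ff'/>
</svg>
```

G21
G90
G0 X41.939 Y115.957
M3 S448
G01 X136.126 Y115.957 F1831
G01 X136.126 Y70.940
G01 X41.939 Y70.940
G01 X41.939 Y115.957
M5
G0 X14.782 Y78.193
M3 S211
G01 X46.027 Y78.193 F4877
G01 X46.027 Y54.581
G01 X14.782 Y54.581
G01 X14.782 Y78.193
M5
G0 X105.059 Y113.427
M3 S448
G01 X96.485 Y110.687 F1831
G01 X93.745 Y119.261
G01 X102.319 Y122.001
G01 X105.059 Y113.427
M5
G0 X0.000 Y0.000

1 u = 1 mm; y_m = 140.385 − y.

[1] `<rect>` rectangle, #ff00ff→score S448 F1831: (41.939,115.957) → (136.126,115.957) → (136.126,70.940) → (41.939,70.940) → (41.939,115.957) (closed)

[2] `<polygon>` rectangle, #008000→engrave S211 F4877: (14.782,78.193) → (46.027,78.193) → (46.027,54.581) → (14.782,54.581) → (14.782,78.193) (closed)

[3] `<path>` regular polygon, #ff00ff→score S448 F1831: (105.059,113.427) → (96.485,110.687) → (93.745,119.261) → (102.319,122.001) → (105.059,113.427) (closed)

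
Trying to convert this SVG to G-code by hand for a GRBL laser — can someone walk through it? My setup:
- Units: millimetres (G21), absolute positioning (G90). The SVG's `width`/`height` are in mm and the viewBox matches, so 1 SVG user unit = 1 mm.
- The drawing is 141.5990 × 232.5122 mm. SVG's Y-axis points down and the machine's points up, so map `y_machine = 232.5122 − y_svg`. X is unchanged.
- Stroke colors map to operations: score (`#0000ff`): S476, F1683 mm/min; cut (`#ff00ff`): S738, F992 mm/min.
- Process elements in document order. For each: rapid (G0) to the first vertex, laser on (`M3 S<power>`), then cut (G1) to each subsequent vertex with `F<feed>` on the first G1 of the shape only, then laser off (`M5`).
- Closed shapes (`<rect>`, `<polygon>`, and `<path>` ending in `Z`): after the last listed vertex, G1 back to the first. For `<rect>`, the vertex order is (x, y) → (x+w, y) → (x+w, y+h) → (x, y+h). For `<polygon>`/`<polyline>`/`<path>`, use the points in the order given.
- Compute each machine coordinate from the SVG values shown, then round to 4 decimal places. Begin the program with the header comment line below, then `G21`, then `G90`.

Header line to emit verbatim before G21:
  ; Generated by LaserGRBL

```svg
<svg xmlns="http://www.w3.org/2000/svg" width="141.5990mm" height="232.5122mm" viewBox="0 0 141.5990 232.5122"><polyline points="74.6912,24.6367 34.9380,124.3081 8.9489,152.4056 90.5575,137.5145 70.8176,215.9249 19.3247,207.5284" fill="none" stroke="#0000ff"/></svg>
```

1 u = 1 mm; y_m = 232.5122 − y.

[1] `<polyline>` open polyline, #0000ff→score S476 F1683: (74.6912,207.8755) → (34.9380,108.2041) → (8.9489,80.1066) → (90.5575,94.9977) → (70.8176,16.5873) → (19.3247,24.9838)

; Generated by LaserGRBL
G21
G90
G0 X74.6912 Y207.8755
M3 S476
G1 X34.9380 Y108.2041 F1683
G1 X8.9489 Y80.1066
G1 X90.5575 Y94.9977
G1 X70.8176 Y16.5873
G1 X19.3247 Y24.9838
M5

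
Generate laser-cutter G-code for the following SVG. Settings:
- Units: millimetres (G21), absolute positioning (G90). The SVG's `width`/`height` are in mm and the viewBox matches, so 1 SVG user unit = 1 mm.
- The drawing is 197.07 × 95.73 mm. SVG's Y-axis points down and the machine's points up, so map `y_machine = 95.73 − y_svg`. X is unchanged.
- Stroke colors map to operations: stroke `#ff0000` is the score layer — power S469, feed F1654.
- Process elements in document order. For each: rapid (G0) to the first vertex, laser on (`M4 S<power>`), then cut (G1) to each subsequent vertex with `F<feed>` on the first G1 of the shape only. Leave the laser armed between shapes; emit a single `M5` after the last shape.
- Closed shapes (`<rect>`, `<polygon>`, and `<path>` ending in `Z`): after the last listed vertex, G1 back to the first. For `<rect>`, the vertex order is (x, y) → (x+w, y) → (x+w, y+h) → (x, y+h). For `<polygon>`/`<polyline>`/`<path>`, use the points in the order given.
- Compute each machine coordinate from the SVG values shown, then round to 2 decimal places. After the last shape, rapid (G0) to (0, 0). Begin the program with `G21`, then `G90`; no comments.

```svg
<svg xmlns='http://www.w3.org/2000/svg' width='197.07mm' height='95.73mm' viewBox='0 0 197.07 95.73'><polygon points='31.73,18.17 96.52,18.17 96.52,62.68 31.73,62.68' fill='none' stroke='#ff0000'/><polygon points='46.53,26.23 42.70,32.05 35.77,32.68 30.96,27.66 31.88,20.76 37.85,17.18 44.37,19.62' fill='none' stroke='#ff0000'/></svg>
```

G21
G90
G0 X31.73 Y77.56
M4 S469
G1 X96.52 Y77.56 F1654
G1 X96.52 Y33.05
G1 X31.73 Y33.05
G1 X31.73 Y77.56
G0 X46.53 Y69.50
M4 S469
G1 X42.70 Y63.68 F1654
G1 X35.77 Y63.05
G1 X30.96 Y68.07
G1 X31.88 Y74.97
G1 X37.85 Y78.55
G1 X44.37 Y76.11
G1 X46.53 Y69.50
M5
G0 X0.00 Y0.00

Since the viewBox matches the mm dimensions, user units are millimetres directly. The only transform is the Y-flip y_m = 95.73 − y_svg.

Shape 1 is a rectangle drawn with `<polygon>`. Its stroke #ff0000 means score at S469, F1654. After flipping Y the toolpath is (31.73,77.56) → (96.52,77.56) → (96.52,33.05) → (31.73,33.05) → (31.73,77.56), returning to the start.

Shape 2 is a regular polygon drawn with `<polygon>`. Its stroke #ff0000 means score at S469, F1654. After flipping Y the toolpath is (46.53,69.50) → (42.70,63.68) → (35.77,63.05) → (30.96,68.07) → (31.88,74.97) → (37.85,78.55) → (44.37,76.11) → (46.53,69.50), returning to the start.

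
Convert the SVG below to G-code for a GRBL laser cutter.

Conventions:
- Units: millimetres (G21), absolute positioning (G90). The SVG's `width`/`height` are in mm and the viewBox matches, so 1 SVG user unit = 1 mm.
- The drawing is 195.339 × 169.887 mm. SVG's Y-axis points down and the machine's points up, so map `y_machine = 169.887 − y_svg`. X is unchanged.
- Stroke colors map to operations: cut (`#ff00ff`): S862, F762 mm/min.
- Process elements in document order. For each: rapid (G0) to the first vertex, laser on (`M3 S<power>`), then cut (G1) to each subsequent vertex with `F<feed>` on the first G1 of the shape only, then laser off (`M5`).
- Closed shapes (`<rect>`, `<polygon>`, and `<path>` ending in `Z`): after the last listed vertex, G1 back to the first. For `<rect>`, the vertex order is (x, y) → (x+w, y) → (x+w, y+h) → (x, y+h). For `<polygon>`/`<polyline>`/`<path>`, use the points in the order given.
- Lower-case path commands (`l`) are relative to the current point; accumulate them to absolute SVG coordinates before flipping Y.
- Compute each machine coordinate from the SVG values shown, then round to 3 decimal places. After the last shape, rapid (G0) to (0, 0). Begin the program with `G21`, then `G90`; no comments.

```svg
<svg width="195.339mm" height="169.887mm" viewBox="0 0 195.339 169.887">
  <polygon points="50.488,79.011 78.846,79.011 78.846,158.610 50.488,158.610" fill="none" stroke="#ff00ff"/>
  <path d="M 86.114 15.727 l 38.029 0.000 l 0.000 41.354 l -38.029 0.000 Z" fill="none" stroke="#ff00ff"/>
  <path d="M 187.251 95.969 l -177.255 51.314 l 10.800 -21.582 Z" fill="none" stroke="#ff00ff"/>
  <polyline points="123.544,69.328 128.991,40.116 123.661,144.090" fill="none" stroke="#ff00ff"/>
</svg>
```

viewBox `0 0 195.339 169.887` with mm width/height → 1 unit = 1 mm. Flip: y_m = 169.887 − y_svg.

**Shape 1** — `<polygon>` rectangle, stroke `#ff00ff` → cut (S862, F762). Machine vertices: (50.488,90.876) → (78.846,90.876) → (78.846,11.277) → (50.488,11.277) → (50.488,90.876). Closed: final G1 returns to the first vertex.

**Shape 2** — `<path>` rectangle, stroke `#ff00ff` → cut (S862, F762). Machine vertices: (86.114,154.160) → (124.143,154.160) → (124.143,112.806) → (86.114,112.806) → (86.114,154.160). Closed: final G1 returns to the first vertex.

**Shape 3** — `<path>` closed polygon, stroke `#ff00ff` → cut (S862, F762). Machine vertices: (187.251,73.918) → (9.996,22.604) → (20.796,44.186) → (187.251,73.918). Closed: final G1 returns to the first vertex.

**Shape 4** — `<polyline>` open polyline, stroke `#ff00ff` → cut (S862, F762). Machine vertices: (123.544,100.559) → (128.991,129.771) → (123.661,25.797). Open path.

G21
G90
G0 X50.488 Y90.876
M3 S862
G1 X78.846 Y90.876 F762
G1 X78.846 Y11.277
G1 X50.488 Y11.277
G1 X50.488 Y90.876
M5
G0 X86.114 Y154.160
M3 S862
G1 X124.143 Y154.160 F762
G1 X124.143 Y112.806
G1 X86.114 Y112.806
G1 X86.114 Y154.160
M5
G0 X187.251 Y73.918
M3 S862
G1 X9.996 Y22.604 F762
G1 X20.796 Y44.186
G1 X187.251 Y73.918
M5
G0 X123.544 Y100.559
M3 S862
G1 X128.991 Y129.771 F762
G1 X123.661 Y25.797
M5
G0 X0.000 Y0.000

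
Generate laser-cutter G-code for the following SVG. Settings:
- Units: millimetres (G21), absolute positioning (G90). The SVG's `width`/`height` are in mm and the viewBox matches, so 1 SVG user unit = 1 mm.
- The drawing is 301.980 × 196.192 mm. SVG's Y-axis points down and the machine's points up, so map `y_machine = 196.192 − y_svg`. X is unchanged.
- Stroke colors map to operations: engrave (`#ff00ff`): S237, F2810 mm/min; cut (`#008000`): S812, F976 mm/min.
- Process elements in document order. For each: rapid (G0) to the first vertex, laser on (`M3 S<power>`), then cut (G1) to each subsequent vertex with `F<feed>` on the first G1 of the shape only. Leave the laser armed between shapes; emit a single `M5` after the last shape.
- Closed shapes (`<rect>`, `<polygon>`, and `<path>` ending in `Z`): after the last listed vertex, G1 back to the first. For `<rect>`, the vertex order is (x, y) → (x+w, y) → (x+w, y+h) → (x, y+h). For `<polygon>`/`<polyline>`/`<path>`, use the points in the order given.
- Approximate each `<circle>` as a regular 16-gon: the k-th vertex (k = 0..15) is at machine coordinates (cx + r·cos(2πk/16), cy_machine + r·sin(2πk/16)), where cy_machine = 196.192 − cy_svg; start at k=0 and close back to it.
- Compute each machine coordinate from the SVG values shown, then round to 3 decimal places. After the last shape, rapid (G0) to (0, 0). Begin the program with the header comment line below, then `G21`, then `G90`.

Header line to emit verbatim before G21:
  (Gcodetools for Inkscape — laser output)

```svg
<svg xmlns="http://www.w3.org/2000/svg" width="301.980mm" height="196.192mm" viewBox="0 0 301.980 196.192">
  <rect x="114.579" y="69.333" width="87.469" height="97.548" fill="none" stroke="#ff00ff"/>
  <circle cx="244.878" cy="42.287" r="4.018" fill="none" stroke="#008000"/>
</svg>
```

1 u = 1 mm; y_m = 196.192 − y.

[1] `<rect>` rectangle, #ff00ff→engrave S237 F2810: (114.579,126.859) → (202.048,126.859) → (202.048,29.311) → (114.579,29.311) → (114.579,126.859) (closed)

[2] `<circle>` circle, #008000→cut S812 F976: (248.896,153.905) → (248.590,155.443) → (247.719,156.746) → (246.416,157.617) → (244.878,157.923) → (243.340,157.617) → (242.037,156.746) → (241.166,155.443) → (240.860,153.905) → (241.166,152.367) → (242.037,151.064) → (243.340,150.193) → (244.878,149.887) → (246.416,150.193) → (247.719,151.064) → (248.590,152.367) → (248.896,153.905) (closed)

(Gcodetools for Inkscape — laser output)
G21
G90
G0 X114.579 Y126.859
M3 S237
G1 X202.048 Y126.859 F2810
G1 X202.048 Y29.311
G1 X114.579 Y29.311
G1 X114.579 Y126.859
G0 X248.896 Y153.905
M3 S812
G1 X248.590 Y155.443 F976
G1 X247.719 Y156.746
G1 X246.416 Y157.617
G1 X244.878 Y157.923
G1 X243.340 Y157.617
G1 X242.037 Y156.746
G1 X241.166 Y155.443
G1 X240.860 Y153.905
G1 X241.166 Y152.367
G1 X242.037 Y151.064
G1 X243.340 Y150.193
G1 X244.878 Y149.887
G1 X246.416 Y150.193
G1 X247.719 Y151.064
G1 X248.590 Y152.367
G1 X248.896 Y153.905
M5
G0 X0.000 Y0.000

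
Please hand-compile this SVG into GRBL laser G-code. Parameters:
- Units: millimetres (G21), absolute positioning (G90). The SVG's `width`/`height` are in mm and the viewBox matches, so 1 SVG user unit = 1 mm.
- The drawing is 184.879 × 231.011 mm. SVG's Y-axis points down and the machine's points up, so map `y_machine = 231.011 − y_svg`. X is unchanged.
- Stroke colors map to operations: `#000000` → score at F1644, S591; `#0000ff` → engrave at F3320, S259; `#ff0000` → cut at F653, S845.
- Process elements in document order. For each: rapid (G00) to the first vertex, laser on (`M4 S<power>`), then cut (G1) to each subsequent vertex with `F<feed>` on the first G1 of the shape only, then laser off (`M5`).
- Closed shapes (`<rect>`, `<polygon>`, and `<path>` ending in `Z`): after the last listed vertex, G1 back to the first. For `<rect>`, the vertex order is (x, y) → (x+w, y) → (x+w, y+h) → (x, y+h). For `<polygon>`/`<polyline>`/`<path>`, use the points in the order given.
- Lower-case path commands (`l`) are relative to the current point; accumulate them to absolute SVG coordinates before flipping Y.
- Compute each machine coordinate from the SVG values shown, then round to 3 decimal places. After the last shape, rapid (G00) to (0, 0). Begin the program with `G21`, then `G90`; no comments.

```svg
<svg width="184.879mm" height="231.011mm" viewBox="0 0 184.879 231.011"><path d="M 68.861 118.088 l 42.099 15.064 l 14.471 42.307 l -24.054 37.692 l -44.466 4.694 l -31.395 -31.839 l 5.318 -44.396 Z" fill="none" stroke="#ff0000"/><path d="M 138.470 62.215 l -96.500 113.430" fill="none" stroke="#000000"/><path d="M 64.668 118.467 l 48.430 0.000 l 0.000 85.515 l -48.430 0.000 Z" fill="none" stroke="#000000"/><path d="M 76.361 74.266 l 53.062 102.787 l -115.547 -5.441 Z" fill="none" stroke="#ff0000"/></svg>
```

Since the viewBox matches the mm dimensions, user units are millimetres directly. The only transform is the Y-flip y_m = 231.011 − y_svg.

Shape 1 is a regular polygon drawn with `<path>`. Its stroke #ff0000 means cut at S845, F653. After flipping Y the toolpath is (68.861,112.923) → (110.960,97.859) → (125.431,55.552) → (101.377,17.860) → (56.911,13.166) → (25.516,45.005) → (30.834,89.401) → (68.861,112.923), returning to the start.

Shape 2 is a line segment drawn with `<path>`. Its stroke #000000 means score at S591, F1644. After flipping Y the toolpath is (138.470,168.796) → (41.970,55.366).

Shape 3 is a rectangle drawn with `<path>`. Its stroke #000000 means score at S591, F1644. After flipping Y the toolpath is (64.668,112.544) → (113.098,112.544) → (113.098,27.029) → (64.668,27.029) → (64.668,112.544), returning to the start.

Shape 4 is a regular polygon drawn with `<path>`. Its stroke #ff0000 means cut at S845, F653. After flipping Y the toolpath is (76.361,156.745) → (129.423,53.958) → (13.876,59.399) → (76.361,156.745), returning to the start.

G21
G90
G00 X68.861 Y112.923
M4 S845
G1 X110.960 Y97.859 F653
G1 X125.431 Y55.552
G1 X101.377 Y17.860
G1 X56.911 Y13.166
G1 X25.516 Y45.005
G1 X30.834 Y89.401
G1 X68.861 Y112.923
M5
G00 X138.470 Y168.796
M4 S591
G1 X41.970 Y55.366 F1644
M5
G00 X64.668 Y112.544
M4 S591
G1 X113.098 Y112.544 F1644
G1 X113.098 Y27.029
G1 X64.668 Y27.029
G1 X64.668 Y112.544
M5
G00 X76.361 Y156.745
M4 S845
G1 X129.423 Y53.958 F653
G1 X13.876 Y59.399
G1 X76.361 Y156.745
M5
G00 X0.000 Y0.000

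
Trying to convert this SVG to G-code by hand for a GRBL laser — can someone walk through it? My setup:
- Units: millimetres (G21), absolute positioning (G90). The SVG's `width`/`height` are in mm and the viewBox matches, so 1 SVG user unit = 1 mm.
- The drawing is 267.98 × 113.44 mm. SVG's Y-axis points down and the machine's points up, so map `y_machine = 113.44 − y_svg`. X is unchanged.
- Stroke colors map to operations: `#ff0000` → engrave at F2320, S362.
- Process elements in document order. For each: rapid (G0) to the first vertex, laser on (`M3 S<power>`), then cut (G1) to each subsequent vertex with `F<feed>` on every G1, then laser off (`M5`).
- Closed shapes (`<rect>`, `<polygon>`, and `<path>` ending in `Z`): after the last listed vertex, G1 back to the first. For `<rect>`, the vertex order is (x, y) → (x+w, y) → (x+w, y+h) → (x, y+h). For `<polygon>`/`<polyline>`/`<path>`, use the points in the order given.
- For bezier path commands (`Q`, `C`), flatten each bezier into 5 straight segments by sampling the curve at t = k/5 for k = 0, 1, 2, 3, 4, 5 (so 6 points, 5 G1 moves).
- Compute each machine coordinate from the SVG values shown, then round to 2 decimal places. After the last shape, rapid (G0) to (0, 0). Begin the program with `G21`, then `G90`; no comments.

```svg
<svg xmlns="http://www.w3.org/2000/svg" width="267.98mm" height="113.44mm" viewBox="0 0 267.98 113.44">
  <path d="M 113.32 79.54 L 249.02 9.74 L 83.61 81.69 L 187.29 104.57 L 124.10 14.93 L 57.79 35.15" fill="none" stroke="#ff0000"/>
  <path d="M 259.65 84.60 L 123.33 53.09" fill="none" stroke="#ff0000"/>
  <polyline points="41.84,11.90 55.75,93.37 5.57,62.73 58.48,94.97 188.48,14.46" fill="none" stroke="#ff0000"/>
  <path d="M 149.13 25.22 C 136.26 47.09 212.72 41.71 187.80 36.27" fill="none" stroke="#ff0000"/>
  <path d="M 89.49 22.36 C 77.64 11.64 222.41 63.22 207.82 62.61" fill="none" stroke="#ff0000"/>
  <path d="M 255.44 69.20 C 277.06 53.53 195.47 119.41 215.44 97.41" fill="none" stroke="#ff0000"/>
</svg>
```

G21
G90
G0 X113.32 Y33.90
M3 S362
G1 X249.02 Y103.70 F2320
G1 X83.61 Y31.75 F2320
G1 X187.29 Y8.87 F2320
G1 X124.10 Y98.51 F2320
G1 X57.79 Y78.29 F2320
M5
G0 X259.65 Y28.84
M3 S362
G1 X123.33 Y60.35 F2320
M5
G0 X41.84 Y101.54
M3 S362
G1 X55.75 Y20.07 F2320
G1 X5.57 Y50.71 F2320
G1 X58.48 Y18.47 F2320
G1 X188.48 Y98.98 F2320
M5
G0 X149.13 Y88.22
M3 S362
G1 X150.60 Y78.15 F2320
G1 X164.36 Y73.32 F2320
G1 X181.25 Y72.41 F2320
G1 X192.11 Y74.13 F2320
G1 X187.80 Y77.17 F2320
M5
G0 X89.49 Y91.08
M3 S362
G1 X98.65 Y90.95 F2320
G1 X130.22 Y81.37 F2320
G1 X169.06 Y67.82 F2320
G1 X199.98 Y55.81 F2320
G1 X207.82 Y50.83 F2320
M5
G0 X255.44 Y44.24
M3 S362
G1 X257.66 Y45.21 F2320
G1 X244.95 Y34.74 F2320
G1 X227.12 Y20.97 F2320
G1 X214.01 Y12.02 F2320
G1 X215.44 Y16.03 F2320
M5
G0 X0.00 Y0.00

viewBox `0 0 267.98 113.44` with mm width/height → 1 unit = 1 mm. Flip: y_m = 113.44 − y_svg.

**Shape 1** — `<path>` open polyline, stroke `#ff0000` → engrave (S362, F2320). Machine vertices: (113.32,33.90) → (249.02,103.70) → (83.61,31.75) → (187.29,8.87) → (124.10,98.51) → (57.79,78.29). Open path.

**Shape 2** — `<path>` line segment, stroke `#ff0000` → engrave (S362, F2320). Machine vertices: (259.65,28.84) → (123.33,60.35). Open path.

**Shape 3** — `<polyline>` open polyline, stroke `#ff0000` → engrave (S362, F2320). Machine vertices: (41.84,101.54) → (55.75,20.07) → (5.57,50.71) → (58.48,18.47) → (188.48,98.98). Open path.

**Shape 4** — `<path>` cubic bezier, stroke `#ff0000` → engrave (S362, F2320). Control points (SVG): P0=(149.13,25.22), P1=(136.26,47.09), P2=(212.72,41.71), P3=(187.80,36.27); sampled at t=k/5. Machine vertices: (149.13,88.22) → (150.60,78.15) → (164.36,73.32) → (181.25,72.41) → (192.11,74.13) → (187.80,77.17). Open path.

**Shape 5** — `<path>` cubic bezier, stroke `#ff0000` → engrave (S362, F2320). Control points (SVG): P0=(89.49,22.36), P1=(77.64,11.64), P2=(222.41,63.22), P3=(207.82,62.61); sampled at t=k/5. Machine vertices: (89.49,91.08) → (98.65,90.95) → (130.22,81.37) → (169.06,67.82) → (199.98,55.81) → (207.82,50.83). Open path.

**Shape 6** — `<path>` cubic bezier, stroke `#ff0000` → engrave (S362, F2320). Control points (SVG): P0=(255.44,69.20), P1=(277.06,53.53), P2=(195.47,119.41), P3=(215.44,97.41); sampled at t=k/5. Machine vertices: (255.44,44.24) → (257.66,45.21) → (244.95,34.74) → (227.12,20.97) → (214.01,12.02) → (215.44,16.03). Open path.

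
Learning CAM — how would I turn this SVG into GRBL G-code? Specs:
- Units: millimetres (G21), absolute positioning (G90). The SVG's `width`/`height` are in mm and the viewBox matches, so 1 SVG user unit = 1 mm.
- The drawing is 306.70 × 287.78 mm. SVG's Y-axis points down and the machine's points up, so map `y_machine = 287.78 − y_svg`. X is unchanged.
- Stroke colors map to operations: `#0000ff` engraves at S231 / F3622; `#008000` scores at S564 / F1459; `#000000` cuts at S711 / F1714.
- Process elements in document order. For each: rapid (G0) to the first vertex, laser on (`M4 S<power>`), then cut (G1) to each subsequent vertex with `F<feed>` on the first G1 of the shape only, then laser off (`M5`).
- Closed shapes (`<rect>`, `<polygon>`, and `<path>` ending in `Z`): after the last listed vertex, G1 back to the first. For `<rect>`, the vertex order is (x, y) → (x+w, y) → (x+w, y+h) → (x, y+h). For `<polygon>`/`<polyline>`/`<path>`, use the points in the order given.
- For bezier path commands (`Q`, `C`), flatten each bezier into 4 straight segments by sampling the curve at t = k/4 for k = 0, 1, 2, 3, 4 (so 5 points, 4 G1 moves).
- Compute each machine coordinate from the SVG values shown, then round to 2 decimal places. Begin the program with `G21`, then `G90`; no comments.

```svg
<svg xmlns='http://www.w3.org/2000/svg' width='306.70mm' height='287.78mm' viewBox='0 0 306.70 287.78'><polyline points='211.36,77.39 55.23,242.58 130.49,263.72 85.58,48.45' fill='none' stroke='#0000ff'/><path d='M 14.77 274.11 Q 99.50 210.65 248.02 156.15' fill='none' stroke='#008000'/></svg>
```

G21
G90
G0 X211.36 Y210.39
M4 S231
G1 X55.23 Y45.20 F3622
G1 X130.49 Y24.06
G1 X85.58 Y239.33
M5
G0 X14.77 Y13.67
M4 S564
G1 X61.12 Y44.84 F1459
G1 X115.45 Y74.89
G1 X177.75 Y103.82
G1 X248.02 Y131.63
M5

1 u = 1 mm; y_m = 287.78 − y.

[1] `<polyline>` open polyline, #0000ff→engrave S231 F3622: (211.36,210.39) → (55.23,45.20) → (130.49,24.06) → (85.58,239.33)

[2] `<path>` quadratic bezier, #008000→score S564 F1459: (14.77,13.67) → (61.12,44.84) → (115.45,74.89) → (177.75,103.82) → (248.02,131.63)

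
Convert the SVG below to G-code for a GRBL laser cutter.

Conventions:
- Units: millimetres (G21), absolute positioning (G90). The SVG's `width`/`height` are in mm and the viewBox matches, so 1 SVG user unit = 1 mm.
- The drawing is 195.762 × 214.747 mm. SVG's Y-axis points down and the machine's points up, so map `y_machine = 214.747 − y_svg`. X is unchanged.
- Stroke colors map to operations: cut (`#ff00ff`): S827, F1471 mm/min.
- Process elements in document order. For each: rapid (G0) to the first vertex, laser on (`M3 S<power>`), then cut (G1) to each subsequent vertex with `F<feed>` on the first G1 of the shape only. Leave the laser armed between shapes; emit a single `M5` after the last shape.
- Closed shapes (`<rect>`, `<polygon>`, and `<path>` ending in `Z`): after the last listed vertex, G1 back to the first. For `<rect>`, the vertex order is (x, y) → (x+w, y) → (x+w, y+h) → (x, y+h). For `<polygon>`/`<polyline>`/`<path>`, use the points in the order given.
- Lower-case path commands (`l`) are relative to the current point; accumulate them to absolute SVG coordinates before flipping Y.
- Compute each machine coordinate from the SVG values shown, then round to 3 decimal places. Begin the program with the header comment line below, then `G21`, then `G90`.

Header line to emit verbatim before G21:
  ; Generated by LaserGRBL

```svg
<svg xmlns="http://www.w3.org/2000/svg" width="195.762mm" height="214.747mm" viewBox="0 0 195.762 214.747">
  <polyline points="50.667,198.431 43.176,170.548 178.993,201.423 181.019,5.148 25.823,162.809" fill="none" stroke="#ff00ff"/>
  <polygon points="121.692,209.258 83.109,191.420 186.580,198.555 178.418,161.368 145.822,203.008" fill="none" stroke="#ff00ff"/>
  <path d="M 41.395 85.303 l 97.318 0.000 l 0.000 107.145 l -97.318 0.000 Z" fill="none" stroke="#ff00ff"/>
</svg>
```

viewBox `0 0 195.762 214.747` with mm width/height → 1 unit = 1 mm. Flip: y_m = 214.747 − y_svg.

**Shape 1** — `<polyline>` open polyline, stroke `#ff00ff` → cut (S827, F1471). Machine vertices: (50.667,16.316) → (43.176,44.199) → (178.993,13.324) → (181.019,209.599) → (25.823,51.938). Open path.

**Shape 2** — `<polygon>` closed polygon, stroke `#ff00ff` → cut (S827, F1471). Machine vertices: (121.692,5.489) → (83.109,23.327) → (186.580,16.192) → (178.418,53.379) → (145.822,11.739) → (121.692,5.489). Closed: final G1 returns to the first vertex.

**Shape 3** — `<path>` rectangle, stroke `#ff00ff` → cut (S827, F1471). Machine vertices: (41.395,129.444) → (138.713,129.444) → (138.713,22.299) → (41.395,22.299) → (41.395,129.444). Closed: final G1 returns to the first vertex.

; Generated by LaserGRBL
G21
G90
G0 X50.667 Y16.316
M3 S827
G1 X43.176 Y44.199 F1471
G1 X178.993 Y13.324
G1 X181.019 Y209.599
G1 X25.823 Y51.938
G0 X121.692 Y5.489
M3 S827
G1 X83.109 Y23.327 F1471
G1 X186.580 Y16.192
G1 X178.418 Y53.379
G1 X145.822 Y11.739
G1 X121.692 Y5.489
G0 X41.395 Y129.444
M3 S827
G1 X138.713 Y129.444 F1471
G1 X138.713 Y22.299
G1 X41.395 Y22.299
G1 X41.395 Y129.444
M5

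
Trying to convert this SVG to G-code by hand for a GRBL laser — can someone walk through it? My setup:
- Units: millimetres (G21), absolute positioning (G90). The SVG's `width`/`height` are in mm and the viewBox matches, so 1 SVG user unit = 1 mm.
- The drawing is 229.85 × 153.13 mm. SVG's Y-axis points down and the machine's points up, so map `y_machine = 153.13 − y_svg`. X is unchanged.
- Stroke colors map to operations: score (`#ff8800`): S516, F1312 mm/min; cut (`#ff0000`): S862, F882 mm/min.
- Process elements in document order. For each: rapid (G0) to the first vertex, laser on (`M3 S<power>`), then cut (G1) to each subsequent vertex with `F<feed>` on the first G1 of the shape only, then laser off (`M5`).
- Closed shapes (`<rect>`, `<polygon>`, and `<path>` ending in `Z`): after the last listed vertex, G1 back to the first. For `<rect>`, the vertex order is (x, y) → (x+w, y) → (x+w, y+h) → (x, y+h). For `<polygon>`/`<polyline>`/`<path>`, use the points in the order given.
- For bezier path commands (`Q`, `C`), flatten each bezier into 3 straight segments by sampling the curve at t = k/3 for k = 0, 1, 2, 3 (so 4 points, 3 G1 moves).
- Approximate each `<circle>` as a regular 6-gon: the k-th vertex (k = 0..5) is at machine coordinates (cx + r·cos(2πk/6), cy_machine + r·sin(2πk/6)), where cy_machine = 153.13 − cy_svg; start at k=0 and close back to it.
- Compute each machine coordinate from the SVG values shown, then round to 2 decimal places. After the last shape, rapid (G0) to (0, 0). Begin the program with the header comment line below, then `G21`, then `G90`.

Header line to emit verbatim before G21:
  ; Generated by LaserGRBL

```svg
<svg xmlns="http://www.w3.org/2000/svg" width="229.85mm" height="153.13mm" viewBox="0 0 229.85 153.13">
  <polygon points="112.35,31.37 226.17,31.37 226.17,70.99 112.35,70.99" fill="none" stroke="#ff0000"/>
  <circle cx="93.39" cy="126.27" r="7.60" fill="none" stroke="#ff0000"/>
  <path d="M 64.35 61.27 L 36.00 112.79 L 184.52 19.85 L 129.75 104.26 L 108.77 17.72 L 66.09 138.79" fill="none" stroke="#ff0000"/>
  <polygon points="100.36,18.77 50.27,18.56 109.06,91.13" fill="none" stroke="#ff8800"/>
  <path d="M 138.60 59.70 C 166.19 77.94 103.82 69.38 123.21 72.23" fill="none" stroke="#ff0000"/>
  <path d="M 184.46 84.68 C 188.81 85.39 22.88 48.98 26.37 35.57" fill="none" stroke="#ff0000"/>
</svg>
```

; Generated by LaserGRBL
G21
G90
G0 X112.35 Y121.76
M3 S862
G1 X226.17 Y121.76 F882
G1 X226.17 Y82.14
G1 X112.35 Y82.14
G1 X112.35 Y121.76
M5
G0 X100.99 Y26.86
M3 S862
G1 X97.19 Y33.44 F882
G1 X89.59 Y33.44
G1 X85.79 Y26.86
G1 X89.59 Y20.28
G1 X97.19 Y20.28
G1 X100.99 Y26.86
M5
G0 X64.35 Y91.86
M3 S862
G1 X36.00 Y40.34 F882
G1 X184.52 Y133.28
G1 X129.75 Y48.87
G1 X108.77 Y135.41
G1 X66.09 Y14.34
M5
G0 X100.36 Y134.36
M3 S516
G1 X50.27 Y134.57 F1312
G1 X109.06 Y62.00
G1 X100.36 Y134.36
M5
G0 X138.60 Y93.43
M3 S862
G1 X142.56 Y82.71 F882
G1 X124.71 Y81.36
G1 X123.21 Y80.90
M5
G0 X184.46 Y68.45
M3 S862
G1 X144.63 Y77.89 F882
G1 X66.77 Y98.71
G1 X26.37 Y117.56
M5
G0 X0.00 Y0.00

1 u = 1 mm; y_m = 153.13 − y.

[1] `<polygon>` rectangle, #ff0000→cut S862 F882: (112.35,121.76) → (226.17,121.76) → (226.17,82.14) → (112.35,82.14) → (112.35,121.76) (closed)

[2] `<circle>` circle, #ff0000→cut S862 F882: (100.99,26.86) → (97.19,33.44) → (89.59,33.44) → (85.79,26.86) → (89.59,20.28) → (97.19,20.28) → (100.99,26.86) (closed)

[3] `<path>` open polyline, #ff0000→cut S862 F882: (64.35,91.86) → (36.00,40.34) → (184.52,133.28) → (129.75,48.87) → (108.77,135.41) → (66.09,14.34)

[4] `<polygon>` closed polygon, #ff8800→score S516 F1312: (100.36,134.36) → (50.27,134.57) → (109.06,62.00) → (100.36,134.36) (closed)

[5] `<path>` cubic bezier, #ff0000→cut S862 F882: (138.60,93.43) → (142.56,82.71) → (124.71,81.36) → (123.21,80.90)

[6] `<path>` cubic bezier, #ff0000→cut S862 F882: (184.46,68.45) → (144.63,77.89) → (66.77,98.71) → (26.37,117.56)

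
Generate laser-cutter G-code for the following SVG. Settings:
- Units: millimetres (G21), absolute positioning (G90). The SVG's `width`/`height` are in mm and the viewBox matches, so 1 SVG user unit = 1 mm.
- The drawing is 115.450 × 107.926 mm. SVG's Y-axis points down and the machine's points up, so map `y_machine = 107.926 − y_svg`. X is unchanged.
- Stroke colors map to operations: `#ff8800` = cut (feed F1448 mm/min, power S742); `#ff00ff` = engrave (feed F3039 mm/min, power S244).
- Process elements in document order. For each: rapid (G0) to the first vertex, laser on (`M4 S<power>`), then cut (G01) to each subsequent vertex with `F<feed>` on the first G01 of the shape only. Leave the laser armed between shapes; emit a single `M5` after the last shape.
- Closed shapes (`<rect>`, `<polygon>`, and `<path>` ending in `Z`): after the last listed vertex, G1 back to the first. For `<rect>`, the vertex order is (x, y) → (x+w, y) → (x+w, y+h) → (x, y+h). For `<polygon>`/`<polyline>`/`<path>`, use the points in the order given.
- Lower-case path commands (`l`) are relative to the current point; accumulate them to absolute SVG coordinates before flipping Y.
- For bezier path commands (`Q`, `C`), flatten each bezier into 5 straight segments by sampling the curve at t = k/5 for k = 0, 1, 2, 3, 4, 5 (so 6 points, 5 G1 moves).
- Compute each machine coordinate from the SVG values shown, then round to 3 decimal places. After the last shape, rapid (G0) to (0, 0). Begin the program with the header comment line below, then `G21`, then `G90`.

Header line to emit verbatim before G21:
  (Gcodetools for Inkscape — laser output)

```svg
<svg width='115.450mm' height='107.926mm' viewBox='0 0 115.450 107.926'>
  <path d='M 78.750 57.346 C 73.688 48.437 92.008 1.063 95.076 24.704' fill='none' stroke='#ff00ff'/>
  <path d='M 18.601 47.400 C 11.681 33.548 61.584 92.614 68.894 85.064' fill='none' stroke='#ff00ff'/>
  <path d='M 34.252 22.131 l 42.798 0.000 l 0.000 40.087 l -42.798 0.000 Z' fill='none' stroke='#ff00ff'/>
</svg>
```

viewBox `0 0 115.450 107.926` with mm width/height → 1 unit = 1 mm. Flip: y_m = 107.926 − y_svg.

**Shape 1** — `<path>` cubic bezier, stroke `#ff00ff` → engrave (S244, F3039). Control points (SVG): P0=(78.750,57.346), P1=(73.688,48.437), P2=(92.008,1.063), P3=(95.076,24.704); sampled at t=k/5. Machine vertices: (78.750,50.580) → (78.210,59.665) → (81.426,72.727) → (86.546,84.511) → (91.714,89.761) → (95.076,83.222). Open path.

**Shape 2** — `<path>` cubic bezier, stroke `#ff00ff` → engrave (S244, F3039). Control points (SVG): P0=(18.601,47.400), P1=(11.681,33.548), P2=(61.584,92.614), P3=(68.894,85.064); sampled at t=k/5. Machine vertices: (18.601,60.526) → (20.472,61.203) → (31.209,51.078) → (46.040,36.848) → (60.192,25.210) → (68.894,22.862). Open path.

**Shape 3** — `<path>` rectangle, stroke `#ff00ff` → engrave (S244, F3039). Machine vertices: (34.252,85.795) → (77.050,85.795) → (77.050,45.708) → (34.252,45.708) → (34.252,85.795). Closed: final G1 returns to the first vertex.

(Gcodetools for Inkscape — laser output)
G21
G90
G0 X78.750 Y50.580
M4 S244
G01 X78.210 Y59.665 F3039
G01 X81.426 Y72.727
G01 X86.546 Y84.511
G01 X91.714 Y89.761
G01 X95.076 Y83.222
G0 X18.601 Y60.526
M4 S244
G01 X20.472 Y61.203 F3039
G01 X31.209 Y51.078
G01 X46.040 Y36.848
G01 X60.192 Y25.210
G01 X68.894 Y22.862
G0 X34.252 Y85.795
M4 S244
G01 X77.050 Y85.795 F3039
G01 X77.050 Y45.708
G01 X34.252 Y45.708
G01 X34.252 Y85.795
M5
G0 X0.000 Y0.000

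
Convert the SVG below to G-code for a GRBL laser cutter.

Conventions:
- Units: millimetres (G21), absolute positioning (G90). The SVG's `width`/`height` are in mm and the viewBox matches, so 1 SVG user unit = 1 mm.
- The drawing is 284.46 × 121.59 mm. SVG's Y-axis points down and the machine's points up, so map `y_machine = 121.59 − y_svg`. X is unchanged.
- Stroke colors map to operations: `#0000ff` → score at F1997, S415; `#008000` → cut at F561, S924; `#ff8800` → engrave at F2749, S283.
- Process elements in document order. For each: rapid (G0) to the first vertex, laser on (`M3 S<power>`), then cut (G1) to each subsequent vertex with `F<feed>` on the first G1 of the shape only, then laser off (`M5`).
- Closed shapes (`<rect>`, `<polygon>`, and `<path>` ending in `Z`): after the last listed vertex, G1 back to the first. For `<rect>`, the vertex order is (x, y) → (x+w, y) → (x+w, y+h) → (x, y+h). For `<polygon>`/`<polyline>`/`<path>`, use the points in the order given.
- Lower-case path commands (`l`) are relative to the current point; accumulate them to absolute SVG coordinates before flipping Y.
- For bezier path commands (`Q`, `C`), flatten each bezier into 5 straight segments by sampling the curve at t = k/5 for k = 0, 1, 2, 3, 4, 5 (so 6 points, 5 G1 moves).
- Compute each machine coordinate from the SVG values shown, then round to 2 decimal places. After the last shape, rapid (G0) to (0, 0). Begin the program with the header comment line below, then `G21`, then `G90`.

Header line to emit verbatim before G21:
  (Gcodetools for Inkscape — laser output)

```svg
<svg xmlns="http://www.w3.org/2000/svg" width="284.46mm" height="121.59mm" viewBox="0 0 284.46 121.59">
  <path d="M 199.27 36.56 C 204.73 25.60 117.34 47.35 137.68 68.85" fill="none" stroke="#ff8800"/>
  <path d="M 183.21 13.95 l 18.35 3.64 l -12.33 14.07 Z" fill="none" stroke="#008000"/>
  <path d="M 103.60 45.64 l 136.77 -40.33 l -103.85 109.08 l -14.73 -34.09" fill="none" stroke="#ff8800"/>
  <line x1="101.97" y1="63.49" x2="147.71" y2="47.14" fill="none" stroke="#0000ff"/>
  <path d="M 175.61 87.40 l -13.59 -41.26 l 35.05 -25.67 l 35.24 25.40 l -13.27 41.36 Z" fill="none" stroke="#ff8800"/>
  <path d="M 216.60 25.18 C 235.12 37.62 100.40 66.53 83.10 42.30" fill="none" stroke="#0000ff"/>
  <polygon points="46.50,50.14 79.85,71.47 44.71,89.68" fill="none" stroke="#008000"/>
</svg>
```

viewBox `0 0 284.46 121.59` with mm width/height → 1 unit = 1 mm. Flip: y_m = 121.59 − y_svg.

**Shape 1** — `<path>` cubic bezier, stroke `#ff8800` → engrave (S283, F2749). Control points (SVG): P0=(199.27,36.56), P1=(204.73,25.60), P2=(117.34,47.35), P3=(137.68,68.85); sampled at t=k/5. Machine vertices: (199.27,85.03) → (193.01,87.94) → (174.09,84.59) → (152.15,76.55) → (136.80,65.41) → (137.68,52.74). Open path.

**Shape 2** — `<path>` regular polygon, stroke `#008000` → cut (S924, F561). Machine vertices: (183.21,107.64) → (201.56,104.00) → (189.23,89.93) → (183.21,107.64). Closed: final G1 returns to the first vertex.

**Shape 3** — `<path>` open polyline, stroke `#ff8800` → engrave (S283, F2749). Machine vertices: (103.60,75.95) → (240.37,116.28) → (136.52,7.20) → (121.79,41.29). Open path.

**Shape 4** — `<line>` line segment, stroke `#0000ff` → score (S415, F1997). Machine vertices: (101.97,58.10) → (147.71,74.45). Open path.

**Shape 5** — `<path>` regular polygon, stroke `#ff8800` → engrave (S283, F2749). Machine vertices: (175.61,34.19) → (162.02,75.45) → (197.07,101.12) → (232.31,75.72) → (219.04,34.36) → (175.61,34.19). Closed: final G1 returns to the first vertex.

**Shape 6** — `<path>` cubic bezier, stroke `#0000ff` → score (S415, F1997). Control points (SVG): P0=(216.60,25.18), P1=(235.12,37.62), P2=(100.40,66.53), P3=(83.10,42.30); sampled at t=k/5. Machine vertices: (216.60,96.41) → (211.49,87.53) → (182.59,78.03) → (142.90,71.27) → (105.41,70.57) → (83.10,79.29). Open path.

**Shape 7** — `<polygon>` regular polygon, stroke `#008000` → cut (S924, F561). Machine vertices: (46.50,71.45) → (79.85,50.12) → (44.71,31.91) → (46.50,71.45). Closed: final G1 returns to the first vertex.

(Gcodetools for Inkscape — laser output)
G21
G90
G0 X199.27 Y85.03
M3 S283
G1 X193.01 Y87.94 F2749
G1 X174.09 Y84.59
G1 X152.15 Y76.55
G1 X136.80 Y65.41
G1 X137.68 Y52.74
M5
G0 X183.21 Y107.64
M3 S924
G1 X201.56 Y104.00 F561
G1 X189.23 Y89.93
G1 X183.21 Y107.64
M5
G0 X103.60 Y75.95
M3 S283
G1 X240.37 Y116.28 F2749
G1 X136.52 Y7.20
G1 X121.79 Y41.29
M5
G0 X101.97 Y58.10
M3 S415
G1 X147.71 Y74.45 F1997
M5
G0 X175.61 Y34.19
M3 S283
G1 X162.02 Y75.45 F2749
G1 X197.07 Y101.12
G1 X232.31 Y75.72
G1 X219.04 Y34.36
G1 X175.61 Y34.19
M5
G0 X216.60 Y96.41
M3 S415
G1 X211.49 Y87.53 F1997
G1 X182.59 Y78.03
G1 X142.90 Y71.27
G1 X105.41 Y70.57
G1 X83.10 Y79.29
M5
G0 X46.50 Y71.45
M3 S924
G1 X79.85 Y50.12 F561
G1 X44.71 Y31.91
G1 X46.50 Y71.45
M5
G0 X0.00 Y0.00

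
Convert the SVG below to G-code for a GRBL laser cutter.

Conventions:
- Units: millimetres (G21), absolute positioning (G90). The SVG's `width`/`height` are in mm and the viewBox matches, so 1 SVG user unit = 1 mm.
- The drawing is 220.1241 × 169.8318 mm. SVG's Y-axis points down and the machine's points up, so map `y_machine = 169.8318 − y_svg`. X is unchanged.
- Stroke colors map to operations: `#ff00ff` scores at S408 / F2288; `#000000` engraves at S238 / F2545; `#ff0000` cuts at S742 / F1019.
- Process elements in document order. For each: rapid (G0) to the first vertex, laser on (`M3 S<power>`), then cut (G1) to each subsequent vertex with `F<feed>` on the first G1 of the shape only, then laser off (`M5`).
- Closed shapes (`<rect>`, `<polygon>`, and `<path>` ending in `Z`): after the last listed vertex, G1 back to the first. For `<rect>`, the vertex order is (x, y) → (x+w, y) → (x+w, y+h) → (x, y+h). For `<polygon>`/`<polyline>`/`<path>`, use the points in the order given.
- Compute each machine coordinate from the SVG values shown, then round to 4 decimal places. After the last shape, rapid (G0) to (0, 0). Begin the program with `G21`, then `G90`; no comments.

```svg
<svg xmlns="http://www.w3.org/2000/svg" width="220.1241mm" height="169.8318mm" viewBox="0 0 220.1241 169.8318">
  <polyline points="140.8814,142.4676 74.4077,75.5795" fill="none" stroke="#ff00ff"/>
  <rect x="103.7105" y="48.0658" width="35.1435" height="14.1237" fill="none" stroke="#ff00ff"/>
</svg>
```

viewBox `0 0 220.1241 169.8318` with mm width/height → 1 unit = 1 mm. Flip: y_m = 169.8318 − y_svg.

**Shape 1** — `<polyline>` line segment, stroke `#ff00ff` → score (S408, F2288). Machine vertices: (140.8814,27.3642) → (74.4077,94.2523). Open path.

**Shape 2** — `<rect>` rectangle, stroke `#ff00ff` → score (S408, F2288). Machine vertices: (103.7105,121.7660) → (138.8540,121.7660) → (138.8540,107.6423) → (103.7105,107.6423) → (103.7105,121.7660). Closed: final G1 returns to the first vertex.

G21
G90
G0 X140.8814 Y27.3642
M3 S408
G1 X74.4077 Y94.2523 F2288
M5
G0 X103.7105 Y121.7660
M3 S408
G1 X138.8540 Y121.7660 F2288
G1 X138.8540 Y107.6423
G1 X103.7105 Y107.6423
G1 X103.7105 Y121.7660
M5
G0 X0.0000 Y0.0000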